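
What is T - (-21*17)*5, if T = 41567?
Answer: 43352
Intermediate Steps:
T - (-21*17)*5 = 41567 - (-21*17)*5 = 41567 - (-357)*5 = 41567 - 1*(-1785) = 41567 + 1785 = 43352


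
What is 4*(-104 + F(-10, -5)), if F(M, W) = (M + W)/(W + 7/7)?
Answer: -401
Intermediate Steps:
F(M, W) = (M + W)/(1 + W) (F(M, W) = (M + W)/(W + 7*(⅐)) = (M + W)/(W + 1) = (M + W)/(1 + W))
4*(-104 + F(-10, -5)) = 4*(-104 + (-10 - 5)/(1 - 5)) = 4*(-104 - 15/(-4)) = 4*(-104 - ¼*(-15)) = 4*(-104 + 15/4) = 4*(-401/4) = -401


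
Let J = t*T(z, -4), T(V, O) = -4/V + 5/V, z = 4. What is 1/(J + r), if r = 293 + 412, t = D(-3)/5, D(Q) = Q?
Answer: 20/14097 ≈ 0.0014187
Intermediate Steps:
T(V, O) = 1/V
t = -⅗ (t = -3/5 = -3*⅕ = -⅗ ≈ -0.60000)
r = 705
J = -3/20 (J = -⅗/4 = -⅗*¼ = -3/20 ≈ -0.15000)
1/(J + r) = 1/(-3/20 + 705) = 1/(14097/20) = 20/14097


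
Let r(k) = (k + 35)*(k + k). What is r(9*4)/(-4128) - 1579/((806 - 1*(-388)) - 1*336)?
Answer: -227171/73788 ≈ -3.0787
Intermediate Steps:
r(k) = 2*k*(35 + k) (r(k) = (35 + k)*(2*k) = 2*k*(35 + k))
r(9*4)/(-4128) - 1579/((806 - 1*(-388)) - 1*336) = (2*(9*4)*(35 + 9*4))/(-4128) - 1579/((806 - 1*(-388)) - 1*336) = (2*36*(35 + 36))*(-1/4128) - 1579/((806 + 388) - 336) = (2*36*71)*(-1/4128) - 1579/(1194 - 336) = 5112*(-1/4128) - 1579/858 = -213/172 - 1579*1/858 = -213/172 - 1579/858 = -227171/73788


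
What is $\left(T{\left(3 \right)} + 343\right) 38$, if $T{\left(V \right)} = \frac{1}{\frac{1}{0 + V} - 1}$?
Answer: $12977$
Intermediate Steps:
$T{\left(V \right)} = \frac{1}{-1 + \frac{1}{V}}$ ($T{\left(V \right)} = \frac{1}{\frac{1}{V} - 1} = \frac{1}{-1 + \frac{1}{V}}$)
$\left(T{\left(3 \right)} + 343\right) 38 = \left(\left(-1\right) 3 \frac{1}{-1 + 3} + 343\right) 38 = \left(\left(-1\right) 3 \cdot \frac{1}{2} + 343\right) 38 = \left(- \frac{3}{2} + 343\right) 38 = \frac{683}{2} \cdot 38 = 12977$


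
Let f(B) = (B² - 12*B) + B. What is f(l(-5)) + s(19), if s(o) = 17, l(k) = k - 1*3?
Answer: 169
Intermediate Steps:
l(k) = -3 + k (l(k) = k - 3 = -3 + k)
f(B) = B² - 11*B
f(l(-5)) + s(19) = (-3 - 5)*(-11 + (-3 - 5)) + 17 = -8*(-11 - 8) + 17 = -8*(-19) + 17 = 152 + 17 = 169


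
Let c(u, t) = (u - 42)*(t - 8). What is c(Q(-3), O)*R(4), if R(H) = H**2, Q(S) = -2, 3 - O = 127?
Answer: 92928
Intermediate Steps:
O = -124 (O = 3 - 1*127 = 3 - 127 = -124)
c(u, t) = (-42 + u)*(-8 + t)
c(Q(-3), O)*R(4) = (336 - 42*(-124) - 8*(-2) - 124*(-2))*4**2 = (336 + 5208 + 16 + 248)*16 = 5808*16 = 92928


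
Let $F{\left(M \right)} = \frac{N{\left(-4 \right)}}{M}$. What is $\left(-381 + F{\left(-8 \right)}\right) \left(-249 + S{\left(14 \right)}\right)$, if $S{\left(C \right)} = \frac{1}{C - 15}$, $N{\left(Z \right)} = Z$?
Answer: $95125$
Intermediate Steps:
$S{\left(C \right)} = \frac{1}{-15 + C}$
$F{\left(M \right)} = - \frac{4}{M}$
$\left(-381 + F{\left(-8 \right)}\right) \left(-249 + S{\left(14 \right)}\right) = \left(-381 - \frac{4}{-8}\right) \left(-249 + \frac{1}{-15 + 14}\right) = \left(-381 - - \frac{1}{2}\right) \left(-249 + \frac{1}{-1}\right) = \left(-381 + \frac{1}{2}\right) \left(-249 - 1\right) = \left(- \frac{761}{2}\right) \left(-250\right) = 95125$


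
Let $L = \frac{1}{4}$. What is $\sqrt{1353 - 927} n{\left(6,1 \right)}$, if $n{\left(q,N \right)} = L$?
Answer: $\frac{\sqrt{426}}{4} \approx 5.1599$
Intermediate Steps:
$L = \frac{1}{4} \approx 0.25$
$n{\left(q,N \right)} = \frac{1}{4}$
$\sqrt{1353 - 927} n{\left(6,1 \right)} = \sqrt{1353 - 927} \cdot \frac{1}{4} = \sqrt{426} \cdot \frac{1}{4} = \frac{\sqrt{426}}{4}$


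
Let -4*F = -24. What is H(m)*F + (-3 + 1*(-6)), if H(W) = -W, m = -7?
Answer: 33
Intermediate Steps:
F = 6 (F = -¼*(-24) = 6)
H(m)*F + (-3 + 1*(-6)) = -1*(-7)*6 + (-3 + 1*(-6)) = 7*6 + (-3 - 6) = 42 - 9 = 33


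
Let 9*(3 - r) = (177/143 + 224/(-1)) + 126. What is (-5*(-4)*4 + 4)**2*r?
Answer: 13875232/143 ≈ 97030.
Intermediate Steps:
r = 17698/1287 (r = 3 - ((177/143 + 224/(-1)) + 126)/9 = 3 - ((177*(1/143) + 224*(-1)) + 126)/9 = 3 - ((177/143 - 224) + 126)/9 = 3 - (-31855/143 + 126)/9 = 3 - 1/9*(-13837/143) = 3 + 13837/1287 = 17698/1287 ≈ 13.751)
(-5*(-4)*4 + 4)**2*r = (-5*(-4)*4 + 4)**2*(17698/1287) = (20*4 + 4)**2*(17698/1287) = (80 + 4)**2*(17698/1287) = 84**2*(17698/1287) = 7056*(17698/1287) = 13875232/143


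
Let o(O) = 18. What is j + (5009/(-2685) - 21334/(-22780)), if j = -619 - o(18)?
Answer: -3901848233/6116430 ≈ -637.93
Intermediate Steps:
j = -637 (j = -619 - 1*18 = -619 - 18 = -637)
j + (5009/(-2685) - 21334/(-22780)) = -637 + (5009/(-2685) - 21334/(-22780)) = -637 + (5009*(-1/2685) - 21334*(-1/22780)) = -637 + (-5009/2685 + 10667/11390) = -637 - 5682323/6116430 = -3901848233/6116430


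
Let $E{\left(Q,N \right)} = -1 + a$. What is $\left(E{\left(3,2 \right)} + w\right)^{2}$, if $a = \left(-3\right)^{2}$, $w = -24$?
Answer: $256$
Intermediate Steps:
$a = 9$
$E{\left(Q,N \right)} = 8$ ($E{\left(Q,N \right)} = -1 + 9 = 8$)
$\left(E{\left(3,2 \right)} + w\right)^{2} = \left(8 - 24\right)^{2} = \left(-16\right)^{2} = 256$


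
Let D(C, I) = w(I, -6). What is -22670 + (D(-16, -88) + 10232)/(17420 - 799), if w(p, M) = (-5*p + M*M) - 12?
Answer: -376787374/16621 ≈ -22669.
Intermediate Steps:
w(p, M) = -12 + M² - 5*p (w(p, M) = (-5*p + M²) - 12 = (M² - 5*p) - 12 = -12 + M² - 5*p)
D(C, I) = 24 - 5*I (D(C, I) = -12 + (-6)² - 5*I = -12 + 36 - 5*I = 24 - 5*I)
-22670 + (D(-16, -88) + 10232)/(17420 - 799) = -22670 + ((24 - 5*(-88)) + 10232)/(17420 - 799) = -22670 + ((24 + 440) + 10232)/16621 = -22670 + (464 + 10232)*(1/16621) = -22670 + 10696*(1/16621) = -22670 + 10696/16621 = -376787374/16621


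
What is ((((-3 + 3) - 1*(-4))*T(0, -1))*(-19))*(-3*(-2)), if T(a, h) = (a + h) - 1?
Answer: 912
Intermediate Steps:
T(a, h) = -1 + a + h
((((-3 + 3) - 1*(-4))*T(0, -1))*(-19))*(-3*(-2)) = ((((-3 + 3) - 1*(-4))*(-1 + 0 - 1))*(-19))*(-3*(-2)) = (((0 + 4)*(-2))*(-19))*6 = ((4*(-2))*(-19))*6 = -8*(-19)*6 = 152*6 = 912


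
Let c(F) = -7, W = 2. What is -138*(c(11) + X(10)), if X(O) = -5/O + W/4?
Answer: 966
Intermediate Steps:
X(O) = 1/2 - 5/O (X(O) = -5/O + 2/4 = -5/O + 2*(1/4) = -5/O + 1/2 = 1/2 - 5/O)
-138*(c(11) + X(10)) = -138*(-7 + (1/2)*(-10 + 10)/10) = -138*(-7 + (1/2)*(1/10)*0) = -138*(-7 + 0) = -138*(-7) = 966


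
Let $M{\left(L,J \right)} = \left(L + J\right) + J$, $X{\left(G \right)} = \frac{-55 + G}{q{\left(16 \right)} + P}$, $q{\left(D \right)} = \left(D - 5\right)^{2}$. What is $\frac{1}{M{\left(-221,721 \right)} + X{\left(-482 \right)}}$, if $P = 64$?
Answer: $\frac{185}{225348} \approx 0.00082095$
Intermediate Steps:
$q{\left(D \right)} = \left(-5 + D\right)^{2}$
$X{\left(G \right)} = - \frac{11}{37} + \frac{G}{185}$ ($X{\left(G \right)} = \frac{-55 + G}{\left(-5 + 16\right)^{2} + 64} = \frac{-55 + G}{11^{2} + 64} = \frac{-55 + G}{121 + 64} = \frac{-55 + G}{185} = \left(-55 + G\right) \frac{1}{185} = - \frac{11}{37} + \frac{G}{185}$)
$M{\left(L,J \right)} = L + 2 J$ ($M{\left(L,J \right)} = \left(J + L\right) + J = L + 2 J$)
$\frac{1}{M{\left(-221,721 \right)} + X{\left(-482 \right)}} = \frac{1}{\left(-221 + 2 \cdot 721\right) + \left(- \frac{11}{37} + \frac{1}{185} \left(-482\right)\right)} = \frac{1}{\left(-221 + 1442\right) - \frac{537}{185}} = \frac{1}{1221 - \frac{537}{185}} = \frac{1}{\frac{225348}{185}} = \frac{185}{225348}$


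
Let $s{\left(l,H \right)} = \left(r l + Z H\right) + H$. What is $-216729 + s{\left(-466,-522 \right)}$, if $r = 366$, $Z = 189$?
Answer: $-486465$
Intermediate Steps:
$s{\left(l,H \right)} = 190 H + 366 l$ ($s{\left(l,H \right)} = \left(366 l + 189 H\right) + H = \left(189 H + 366 l\right) + H = 190 H + 366 l$)
$-216729 + s{\left(-466,-522 \right)} = -216729 + \left(190 \left(-522\right) + 366 \left(-466\right)\right) = -216729 - 269736 = -486465$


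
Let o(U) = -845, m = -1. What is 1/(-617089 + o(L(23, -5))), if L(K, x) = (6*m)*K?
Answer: -1/617934 ≈ -1.6183e-6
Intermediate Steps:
L(K, x) = -6*K (L(K, x) = (6*(-1))*K = -6*K)
1/(-617089 + o(L(23, -5))) = 1/(-617089 - 845) = 1/(-617934) = -1/617934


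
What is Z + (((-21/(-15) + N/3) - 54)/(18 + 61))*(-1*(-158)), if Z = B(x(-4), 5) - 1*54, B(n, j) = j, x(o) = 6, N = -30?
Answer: -871/5 ≈ -174.20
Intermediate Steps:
Z = -49 (Z = 5 - 1*54 = 5 - 54 = -49)
Z + (((-21/(-15) + N/3) - 54)/(18 + 61))*(-1*(-158)) = -49 + (((-21/(-15) - 30/3) - 54)/(18 + 61))*(-1*(-158)) = -49 + (((-21*(-1/15) - 30*⅓) - 54)/79)*158 = -49 + (((7/5 - 10) - 54)*(1/79))*158 = -49 + ((-43/5 - 54)*(1/79))*158 = -49 - 313/5*1/79*158 = -49 - 313/395*158 = -49 - 626/5 = -871/5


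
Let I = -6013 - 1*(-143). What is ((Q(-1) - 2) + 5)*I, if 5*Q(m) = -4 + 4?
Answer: -17610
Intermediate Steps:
Q(m) = 0 (Q(m) = (-4 + 4)/5 = (1/5)*0 = 0)
I = -5870 (I = -6013 + 143 = -5870)
((Q(-1) - 2) + 5)*I = ((0 - 2) + 5)*(-5870) = (-2 + 5)*(-5870) = 3*(-5870) = -17610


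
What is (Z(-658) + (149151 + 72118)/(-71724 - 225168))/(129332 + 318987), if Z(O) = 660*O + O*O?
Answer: -390931141/133102324548 ≈ -0.0029371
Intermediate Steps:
Z(O) = O**2 + 660*O (Z(O) = 660*O + O**2 = O**2 + 660*O)
(Z(-658) + (149151 + 72118)/(-71724 - 225168))/(129332 + 318987) = (-658*(660 - 658) + (149151 + 72118)/(-71724 - 225168))/(129332 + 318987) = (-658*2 + 221269/(-296892))/448319 = (-1316 + 221269*(-1/296892))*(1/448319) = (-1316 - 221269/296892)*(1/448319) = -390931141/296892*1/448319 = -390931141/133102324548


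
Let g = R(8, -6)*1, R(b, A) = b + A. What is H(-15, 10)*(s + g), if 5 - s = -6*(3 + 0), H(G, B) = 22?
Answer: 550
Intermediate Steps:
R(b, A) = A + b
g = 2 (g = (-6 + 8)*1 = 2*1 = 2)
s = 23 (s = 5 - (-6)*(3 + 0) = 5 - (-6)*3 = 5 - 1*(-18) = 5 + 18 = 23)
H(-15, 10)*(s + g) = 22*(23 + 2) = 22*25 = 550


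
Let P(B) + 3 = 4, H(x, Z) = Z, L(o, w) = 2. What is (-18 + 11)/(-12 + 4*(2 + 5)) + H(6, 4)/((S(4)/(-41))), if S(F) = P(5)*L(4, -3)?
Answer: -1319/16 ≈ -82.438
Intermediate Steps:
P(B) = 1 (P(B) = -3 + 4 = 1)
S(F) = 2 (S(F) = 1*2 = 2)
(-18 + 11)/(-12 + 4*(2 + 5)) + H(6, 4)/((S(4)/(-41))) = (-18 + 11)/(-12 + 4*(2 + 5)) + 4/(2/(-41)) = -7/(-12 + 4*7) + 4/(2*(-1/41)) = -7/(-12 + 28) + 4/(-2/41) = -7/16 - 41/2*4 = -7*1/16 - 82 = -7/16 - 82 = -1319/16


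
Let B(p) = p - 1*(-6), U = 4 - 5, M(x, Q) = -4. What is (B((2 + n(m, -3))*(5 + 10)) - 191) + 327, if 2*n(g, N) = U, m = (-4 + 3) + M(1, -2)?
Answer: 329/2 ≈ 164.50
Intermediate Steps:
U = -1
m = -5 (m = (-4 + 3) - 4 = -1 - 4 = -5)
n(g, N) = -½ (n(g, N) = (½)*(-1) = -½)
B(p) = 6 + p (B(p) = p + 6 = 6 + p)
(B((2 + n(m, -3))*(5 + 10)) - 191) + 327 = ((6 + (2 - ½)*(5 + 10)) - 191) + 327 = ((6 + (3/2)*15) - 191) + 327 = ((6 + 45/2) - 191) + 327 = (57/2 - 191) + 327 = -325/2 + 327 = 329/2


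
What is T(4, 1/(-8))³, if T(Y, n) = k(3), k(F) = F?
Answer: 27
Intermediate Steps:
T(Y, n) = 3
T(4, 1/(-8))³ = 3³ = 27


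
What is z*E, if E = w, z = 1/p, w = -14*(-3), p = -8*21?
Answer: -¼ ≈ -0.25000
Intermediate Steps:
p = -168
w = 42
z = -1/168 (z = 1/(-168) = -1/168 ≈ -0.0059524)
E = 42
z*E = -1/168*42 = -¼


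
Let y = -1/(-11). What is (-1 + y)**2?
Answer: 100/121 ≈ 0.82645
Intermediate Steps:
y = 1/11 (y = -1*(-1/11) = 1/11 ≈ 0.090909)
(-1 + y)**2 = (-1 + 1/11)**2 = (-10/11)**2 = 100/121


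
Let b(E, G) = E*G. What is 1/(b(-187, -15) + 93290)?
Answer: 1/96095 ≈ 1.0406e-5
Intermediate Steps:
1/(b(-187, -15) + 93290) = 1/(-187*(-15) + 93290) = 1/(2805 + 93290) = 1/96095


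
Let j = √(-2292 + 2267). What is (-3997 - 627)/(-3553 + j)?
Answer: 8214536/6311917 + 11560*I/6311917 ≈ 1.3014 + 0.0018315*I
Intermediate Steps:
j = 5*I (j = √(-25) = 5*I ≈ 5.0*I)
(-3997 - 627)/(-3553 + j) = (-3997 - 627)/(-3553 + 5*I) = -2312*(-3553 - 5*I)/6311917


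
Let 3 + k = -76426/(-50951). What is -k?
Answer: 76427/50951 ≈ 1.5000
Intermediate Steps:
k = -76427/50951 (k = -3 - 76426/(-50951) = -3 - 76426*(-1/50951) = -3 + 76426/50951 = -76427/50951 ≈ -1.5000)
-k = -1*(-76427/50951) = 76427/50951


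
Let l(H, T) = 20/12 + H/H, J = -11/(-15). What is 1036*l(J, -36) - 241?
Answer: 7565/3 ≈ 2521.7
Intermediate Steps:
J = 11/15 (J = -11*(-1/15) = 11/15 ≈ 0.73333)
l(H, T) = 8/3 (l(H, T) = 20*(1/12) + 1 = 5/3 + 1 = 8/3)
1036*l(J, -36) - 241 = 1036*(8/3) - 241 = 8288/3 - 241 = 7565/3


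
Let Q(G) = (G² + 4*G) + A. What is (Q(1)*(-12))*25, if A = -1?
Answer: -1200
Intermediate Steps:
Q(G) = -1 + G² + 4*G (Q(G) = (G² + 4*G) - 1 = -1 + G² + 4*G)
(Q(1)*(-12))*25 = ((-1 + 1² + 4*1)*(-12))*25 = ((-1 + 1 + 4)*(-12))*25 = (4*(-12))*25 = -48*25 = -1200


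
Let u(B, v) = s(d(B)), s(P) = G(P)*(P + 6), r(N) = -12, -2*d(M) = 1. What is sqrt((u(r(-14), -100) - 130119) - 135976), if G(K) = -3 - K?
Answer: I*sqrt(1064435)/2 ≈ 515.86*I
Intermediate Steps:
d(M) = -1/2 (d(M) = -1/2*1 = -1/2)
s(P) = (-3 - P)*(6 + P) (s(P) = (-3 - P)*(P + 6) = (-3 - P)*(6 + P))
u(B, v) = -55/4 (u(B, v) = -(3 - 1/2)*(6 - 1/2) = -1*5/2*11/2 = -55/4)
sqrt((u(r(-14), -100) - 130119) - 135976) = sqrt((-55/4 - 130119) - 135976) = sqrt(-520531/4 - 135976) = sqrt(-1064435/4) = I*sqrt(1064435)/2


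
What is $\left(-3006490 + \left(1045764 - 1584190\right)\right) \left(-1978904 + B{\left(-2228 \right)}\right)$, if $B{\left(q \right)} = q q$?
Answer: $-10581857853280$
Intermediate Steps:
$B{\left(q \right)} = q^{2}$
$\left(-3006490 + \left(1045764 - 1584190\right)\right) \left(-1978904 + B{\left(-2228 \right)}\right) = \left(-3006490 + \left(1045764 - 1584190\right)\right) \left(-1978904 + \left(-2228\right)^{2}\right) = \left(-3006490 - 538426\right) \left(-1978904 + 4963984\right) = \left(-3544916\right) 2985080 = -10581857853280$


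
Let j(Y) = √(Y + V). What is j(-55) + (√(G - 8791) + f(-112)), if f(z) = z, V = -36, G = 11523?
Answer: -112 + 2*√683 + I*√91 ≈ -59.731 + 9.5394*I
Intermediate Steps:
j(Y) = √(-36 + Y) (j(Y) = √(Y - 36) = √(-36 + Y))
j(-55) + (√(G - 8791) + f(-112)) = √(-36 - 55) + (√(11523 - 8791) - 112) = √(-91) + (√2732 - 112) = I*√91 + (2*√683 - 112) = I*√91 + (-112 + 2*√683) = -112 + 2*√683 + I*√91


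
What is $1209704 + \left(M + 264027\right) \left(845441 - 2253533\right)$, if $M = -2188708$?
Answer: $2710129128356$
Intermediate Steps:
$1209704 + \left(M + 264027\right) \left(845441 - 2253533\right) = 1209704 + \left(-2188708 + 264027\right) \left(845441 - 2253533\right) = 1209704 - -2710127918652 = 1209704 + 2710127918652 = 2710129128356$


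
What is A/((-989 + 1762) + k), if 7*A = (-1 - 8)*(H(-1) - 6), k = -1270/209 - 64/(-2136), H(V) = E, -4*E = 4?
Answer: 502227/42798301 ≈ 0.011735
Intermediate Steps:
E = -1 (E = -¼*4 = -1)
H(V) = -1
k = -337418/55803 (k = -1270*1/209 - 64*(-1/2136) = -1270/209 + 8/267 = -337418/55803 ≈ -6.0466)
A = 9 (A = ((-1 - 8)*(-1 - 6))/7 = (-9*(-7))/7 = (⅐)*63 = 9)
A/((-989 + 1762) + k) = 9/((-989 + 1762) - 337418/55803) = 9/(773 - 337418/55803) = 9/(42798301/55803) = (55803/42798301)*9 = 502227/42798301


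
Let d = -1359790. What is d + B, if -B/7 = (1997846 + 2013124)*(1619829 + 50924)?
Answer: -46909382482660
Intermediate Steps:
B = -46909381122870 (B = -7*(1997846 + 2013124)*(1619829 + 50924) = -28076790*1670753 = -7*6701340160410 = -46909381122870)
d + B = -1359790 - 46909381122870 = -46909382482660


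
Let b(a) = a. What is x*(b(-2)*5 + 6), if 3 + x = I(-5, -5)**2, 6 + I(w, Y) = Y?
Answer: -472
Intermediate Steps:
I(w, Y) = -6 + Y
x = 118 (x = -3 + (-6 - 5)**2 = -3 + (-11)**2 = -3 + 121 = 118)
x*(b(-2)*5 + 6) = 118*(-2*5 + 6) = 118*(-10 + 6) = 118*(-4) = -472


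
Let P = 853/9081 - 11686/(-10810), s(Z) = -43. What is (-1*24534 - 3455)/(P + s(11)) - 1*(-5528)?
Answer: 12722153813921/2052889867 ≈ 6197.2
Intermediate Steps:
P = 57670748/49082805 (P = 853*(1/9081) - 11686*(-1/10810) = 853/9081 + 5843/5405 = 57670748/49082805 ≈ 1.1750)
(-1*24534 - 3455)/(P + s(11)) - 1*(-5528) = (-1*24534 - 3455)/(57670748/49082805 - 43) - 1*(-5528) = (-24534 - 3455)/(-2052889867/49082805) + 5528 = -27989*(-49082805/2052889867) + 5528 = 1373778629145/2052889867 + 5528 = 12722153813921/2052889867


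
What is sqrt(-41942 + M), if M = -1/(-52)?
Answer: I*sqrt(28352779)/26 ≈ 204.8*I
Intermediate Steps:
M = 1/52 (M = -1*(-1/52) = 1/52 ≈ 0.019231)
sqrt(-41942 + M) = sqrt(-41942 + 1/52) = sqrt(-2180983/52) = I*sqrt(28352779)/26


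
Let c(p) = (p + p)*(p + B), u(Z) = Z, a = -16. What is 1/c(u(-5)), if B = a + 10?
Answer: 1/110 ≈ 0.0090909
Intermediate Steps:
B = -6 (B = -16 + 10 = -6)
c(p) = 2*p*(-6 + p) (c(p) = (p + p)*(p - 6) = (2*p)*(-6 + p) = 2*p*(-6 + p))
1/c(u(-5)) = 1/(2*(-5)*(-6 - 5)) = 1/(2*(-5)*(-11)) = 1/110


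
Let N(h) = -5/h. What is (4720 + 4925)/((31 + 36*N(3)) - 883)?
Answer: -3215/304 ≈ -10.576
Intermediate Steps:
(4720 + 4925)/((31 + 36*N(3)) - 883) = (4720 + 4925)/((31 + 36*(-5/3)) - 883) = 9645/((31 + 36*(-5*⅓)) - 883) = 9645/((31 + 36*(-5/3)) - 883) = 9645/((31 - 60) - 883) = 9645/(-29 - 883) = 9645/(-912) = 9645*(-1/912) = -3215/304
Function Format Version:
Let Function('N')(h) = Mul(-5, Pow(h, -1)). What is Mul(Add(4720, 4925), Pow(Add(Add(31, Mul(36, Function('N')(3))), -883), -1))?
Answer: Rational(-3215, 304) ≈ -10.576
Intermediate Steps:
Mul(Add(4720, 4925), Pow(Add(Add(31, Mul(36, Function('N')(3))), -883), -1)) = Mul(Add(4720, 4925), Pow(Add(Add(31, Mul(36, Mul(-5, Pow(3, -1)))), -883), -1)) = Mul(9645, Pow(Add(Add(31, Mul(36, Mul(-5, Rational(1, 3)))), -883), -1)) = Mul(9645, Pow(Add(Add(31, Mul(36, Rational(-5, 3))), -883), -1)) = Mul(9645, Pow(Add(Add(31, -60), -883), -1)) = Mul(9645, Pow(Add(-29, -883), -1)) = Mul(9645, Pow(-912, -1)) = Mul(9645, Rational(-1, 912)) = Rational(-3215, 304)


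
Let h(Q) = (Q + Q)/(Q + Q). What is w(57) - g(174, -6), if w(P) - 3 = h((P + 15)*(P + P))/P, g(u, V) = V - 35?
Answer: 2509/57 ≈ 44.018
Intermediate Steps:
g(u, V) = -35 + V
h(Q) = 1 (h(Q) = (2*Q)/((2*Q)) = (2*Q)*(1/(2*Q)) = 1)
w(P) = 3 + 1/P
w(57) - g(174, -6) = (3 + 1/57) - (-35 - 6) = (3 + 1/57) - 1*(-41) = 172/57 + 41 = 2509/57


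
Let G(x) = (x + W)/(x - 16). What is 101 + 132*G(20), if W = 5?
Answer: 926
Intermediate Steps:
G(x) = (5 + x)/(-16 + x) (G(x) = (x + 5)/(x - 16) = (5 + x)/(-16 + x))
101 + 132*G(20) = 101 + 132*((5 + 20)/(-16 + 20)) = 101 + 132*(25/4) = 101 + 825 = 926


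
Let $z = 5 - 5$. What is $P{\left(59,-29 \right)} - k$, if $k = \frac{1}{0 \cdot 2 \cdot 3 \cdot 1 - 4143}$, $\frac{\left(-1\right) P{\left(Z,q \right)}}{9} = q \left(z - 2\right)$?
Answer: $- \frac{2162645}{4143} \approx -522.0$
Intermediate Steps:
$z = 0$ ($z = 5 - 5 = 0$)
$P{\left(Z,q \right)} = 18 q$ ($P{\left(Z,q \right)} = - 9 q \left(0 - 2\right) = - 9 q \left(-2\right) = - 9 \left(- 2 q\right) = 18 q$)
$k = - \frac{1}{4143}$ ($k = \frac{1}{0 \cdot 3 - 4143} = \frac{1}{0 - 4143} = \frac{1}{-4143} = - \frac{1}{4143} \approx -0.00024137$)
$P{\left(59,-29 \right)} - k = 18 \left(-29\right) - - \frac{1}{4143} = -522 + \frac{1}{4143} = - \frac{2162645}{4143}$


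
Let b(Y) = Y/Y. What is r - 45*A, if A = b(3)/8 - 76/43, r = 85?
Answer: 54665/344 ≈ 158.91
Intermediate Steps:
b(Y) = 1
A = -565/344 (A = 1/8 - 76/43 = 1*(⅛) - 76*1/43 = ⅛ - 76/43 = -565/344 ≈ -1.6424)
r - 45*A = 85 - 45*(-565/344) = 85 + 25425/344 = 54665/344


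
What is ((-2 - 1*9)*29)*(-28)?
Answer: 8932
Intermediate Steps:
((-2 - 1*9)*29)*(-28) = ((-2 - 9)*29)*(-28) = -11*29*(-28) = -319*(-28) = 8932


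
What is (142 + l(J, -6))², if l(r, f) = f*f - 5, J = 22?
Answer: 29929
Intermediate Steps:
l(r, f) = -5 + f² (l(r, f) = f² - 5 = -5 + f²)
(142 + l(J, -6))² = (142 + (-5 + (-6)²))² = (142 + (-5 + 36))² = (142 + 31)² = 173² = 29929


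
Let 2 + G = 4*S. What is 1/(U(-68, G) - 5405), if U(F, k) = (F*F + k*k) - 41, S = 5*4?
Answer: 1/5262 ≈ 0.00019004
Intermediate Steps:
S = 20
G = 78 (G = -2 + 4*20 = -2 + 80 = 78)
U(F, k) = -41 + F² + k² (U(F, k) = (F² + k²) - 41 = -41 + F² + k²)
1/(U(-68, G) - 5405) = 1/((-41 + (-68)² + 78²) - 5405) = 1/((-41 + 4624 + 6084) - 5405) = 1/(10667 - 5405) = 1/5262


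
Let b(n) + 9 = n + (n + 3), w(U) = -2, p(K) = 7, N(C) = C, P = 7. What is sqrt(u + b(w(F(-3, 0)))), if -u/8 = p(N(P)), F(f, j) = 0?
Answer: I*sqrt(66) ≈ 8.124*I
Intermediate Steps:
b(n) = -6 + 2*n (b(n) = -9 + (n + (n + 3)) = -9 + (n + (3 + n)) = -9 + (3 + 2*n) = -6 + 2*n)
u = -56 (u = -8*7 = -56)
sqrt(u + b(w(F(-3, 0)))) = sqrt(-56 + (-6 + 2*(-2))) = sqrt(-56 + (-6 - 4)) = sqrt(-56 - 10) = sqrt(-66) = I*sqrt(66)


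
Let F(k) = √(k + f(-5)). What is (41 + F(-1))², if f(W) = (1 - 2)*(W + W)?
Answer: 1936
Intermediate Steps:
f(W) = -2*W
F(k) = √(10 + k) (F(k) = √(k - 2*(-5)) = √(k + 10) = √(10 + k))
(41 + F(-1))² = (41 + √(10 - 1))² = (41 + √9)² = (41 + 3)² = 44² = 1936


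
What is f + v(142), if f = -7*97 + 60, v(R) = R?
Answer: -477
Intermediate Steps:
f = -619 (f = -679 + 60 = -619)
f + v(142) = -619 + 142 = -477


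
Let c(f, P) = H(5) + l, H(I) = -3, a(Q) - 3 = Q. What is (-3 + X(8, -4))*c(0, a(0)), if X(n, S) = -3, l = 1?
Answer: 12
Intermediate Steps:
a(Q) = 3 + Q
c(f, P) = -2 (c(f, P) = -3 + 1 = -2)
(-3 + X(8, -4))*c(0, a(0)) = (-3 - 3)*(-2) = -6*(-2) = 12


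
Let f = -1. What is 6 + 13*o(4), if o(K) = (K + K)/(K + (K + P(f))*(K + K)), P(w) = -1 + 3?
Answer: 8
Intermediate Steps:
P(w) = 2
o(K) = 2*K/(K + 2*K*(2 + K)) (o(K) = (K + K)/(K + (K + 2)*(K + K)) = (2*K)/(K + (2 + K)*(2*K)) = (2*K)/(K + 2*K*(2 + K)) = 2*K/(K + 2*K*(2 + K)))
6 + 13*o(4) = 6 + 13*(2/(5 + 2*4)) = 6 + 13*(2/(5 + 8)) = 6 + 13*(2/13) = 6 + 2 = 8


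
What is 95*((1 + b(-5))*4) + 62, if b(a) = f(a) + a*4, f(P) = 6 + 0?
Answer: -4878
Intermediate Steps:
f(P) = 6
b(a) = 6 + 4*a (b(a) = 6 + a*4 = 6 + 4*a)
95*((1 + b(-5))*4) + 62 = 95*((1 + (6 + 4*(-5)))*4) + 62 = 95*((1 + (6 - 20))*4) + 62 = 95*((1 - 14)*4) + 62 = 95*(-13*4) + 62 = 95*(-52) + 62 = -4940 + 62 = -4878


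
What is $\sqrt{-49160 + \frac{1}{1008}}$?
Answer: $\frac{i \sqrt{346872953}}{84} \approx 221.72 i$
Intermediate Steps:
$\sqrt{-49160 + \frac{1}{1008}} = \sqrt{- \frac{49553279}{1008}} = \frac{i \sqrt{346872953}}{84}$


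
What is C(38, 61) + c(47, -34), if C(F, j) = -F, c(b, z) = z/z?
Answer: -37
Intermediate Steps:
c(b, z) = 1
C(38, 61) + c(47, -34) = -1*38 + 1 = -38 + 1 = -37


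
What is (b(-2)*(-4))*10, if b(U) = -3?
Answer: 120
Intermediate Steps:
(b(-2)*(-4))*10 = -3*(-4)*10 = 12*10 = 120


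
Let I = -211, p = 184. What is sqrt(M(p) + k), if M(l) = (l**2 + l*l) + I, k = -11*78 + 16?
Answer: sqrt(66659) ≈ 258.18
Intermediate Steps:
k = -842 (k = -858 + 16 = -842)
M(l) = -211 + 2*l**2 (M(l) = (l**2 + l*l) - 211 = (l**2 + l**2) - 211 = 2*l**2 - 211 = -211 + 2*l**2)
sqrt(M(p) + k) = sqrt((-211 + 2*184**2) - 842) = sqrt((-211 + 2*33856) - 842) = sqrt((-211 + 67712) - 842) = sqrt(67501 - 842) = sqrt(66659)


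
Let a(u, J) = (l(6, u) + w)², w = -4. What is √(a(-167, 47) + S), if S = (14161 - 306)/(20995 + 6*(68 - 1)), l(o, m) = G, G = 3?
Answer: 2*√188571761/21397 ≈ 1.2836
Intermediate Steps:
l(o, m) = 3
a(u, J) = 1 (a(u, J) = (3 - 4)² = (-1)² = 1)
S = 13855/21397 (S = 13855/(20995 + 6*67) = 13855/(20995 + 402) = 13855/21397 ≈ 0.64752)
√(a(-167, 47) + S) = √(1 + 13855/21397) = √(35252/21397) = 2*√188571761/21397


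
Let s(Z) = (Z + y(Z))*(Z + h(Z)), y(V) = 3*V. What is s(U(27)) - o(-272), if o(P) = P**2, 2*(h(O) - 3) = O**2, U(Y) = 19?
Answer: -58594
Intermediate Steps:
h(O) = 3 + O**2/2
s(Z) = 4*Z*(3 + Z + Z**2/2) (s(Z) = (Z + 3*Z)*(Z + (3 + Z**2/2)) = (4*Z)*(3 + Z + Z**2/2) = 4*Z*(3 + Z + Z**2/2))
s(U(27)) - o(-272) = 2*19*(6 + 19**2 + 2*19) - 1*(-272)**2 = 2*19*(6 + 361 + 38) - 1*73984 = 2*19*405 - 73984 = 15390 - 73984 = -58594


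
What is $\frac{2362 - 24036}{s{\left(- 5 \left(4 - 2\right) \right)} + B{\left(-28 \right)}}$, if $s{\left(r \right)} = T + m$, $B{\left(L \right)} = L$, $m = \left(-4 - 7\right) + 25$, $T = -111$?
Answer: $\frac{21674}{125} \approx 173.39$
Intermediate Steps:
$m = 14$ ($m = -11 + 25 = 14$)
$s{\left(r \right)} = -97$ ($s{\left(r \right)} = -111 + 14 = -97$)
$\frac{2362 - 24036}{s{\left(- 5 \left(4 - 2\right) \right)} + B{\left(-28 \right)}} = \frac{2362 - 24036}{-97 - 28} = - \frac{21674}{-125} = \left(-21674\right) \left(- \frac{1}{125}\right) = \frac{21674}{125}$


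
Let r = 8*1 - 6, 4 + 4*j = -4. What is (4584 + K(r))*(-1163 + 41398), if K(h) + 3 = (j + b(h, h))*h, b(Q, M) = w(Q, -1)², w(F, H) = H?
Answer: 184236065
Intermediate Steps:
j = -2 (j = -1 + (¼)*(-4) = -1 - 1 = -2)
r = 2 (r = 8 - 6 = 2)
b(Q, M) = 1 (b(Q, M) = (-1)² = 1)
K(h) = -3 - h (K(h) = -3 + (-2 + 1)*h = -3 - h)
(4584 + K(r))*(-1163 + 41398) = (4584 + (-3 - 1*2))*(-1163 + 41398) = (4584 + (-3 - 2))*40235 = (4584 - 5)*40235 = 4579*40235 = 184236065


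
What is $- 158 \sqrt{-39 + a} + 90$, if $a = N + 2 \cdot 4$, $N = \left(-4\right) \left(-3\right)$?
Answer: $90 - 158 i \sqrt{19} \approx 90.0 - 688.71 i$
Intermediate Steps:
$N = 12$
$a = 20$ ($a = 12 + 2 \cdot 4 = 12 + 8 = 20$)
$- 158 \sqrt{-39 + a} + 90 = - 158 \sqrt{-39 + 20} + 90 = - 158 \sqrt{-19} + 90 = - 158 i \sqrt{19} + 90 = 90 - 158 i \sqrt{19}$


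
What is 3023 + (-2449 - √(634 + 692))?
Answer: 574 - √1326 ≈ 537.59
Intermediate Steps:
3023 + (-2449 - √(634 + 692)) = 3023 + (-2449 - √1326) = 574 - √1326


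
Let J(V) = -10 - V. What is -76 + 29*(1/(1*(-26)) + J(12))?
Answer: -18593/26 ≈ -715.12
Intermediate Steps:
-76 + 29*(1/(1*(-26)) + J(12)) = -76 + 29*(1/(1*(-26)) + (-10 - 1*12)) = -76 + 29*(1/(-26) + (-10 - 12)) = -76 + 29*(-1/26 - 22) = -76 + 29*(-573/26) = -76 - 16617/26 = -18593/26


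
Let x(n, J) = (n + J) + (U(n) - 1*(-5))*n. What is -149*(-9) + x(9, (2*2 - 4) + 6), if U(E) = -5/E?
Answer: 1396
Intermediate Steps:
x(n, J) = J + n + n*(5 - 5/n) (x(n, J) = (n + J) + (-5/n - 1*(-5))*n = (J + n) + (-5/n + 5)*n = (J + n) + (5 - 5/n)*n = (J + n) + n*(5 - 5/n) = J + n + n*(5 - 5/n))
-149*(-9) + x(9, (2*2 - 4) + 6) = -149*(-9) + (-5 + ((2*2 - 4) + 6) + 6*9) = 1341 + (-5 + ((4 - 4) + 6) + 54) = 1341 + (-5 + (0 + 6) + 54) = 1341 + (-5 + 6 + 54) = 1341 + 55 = 1396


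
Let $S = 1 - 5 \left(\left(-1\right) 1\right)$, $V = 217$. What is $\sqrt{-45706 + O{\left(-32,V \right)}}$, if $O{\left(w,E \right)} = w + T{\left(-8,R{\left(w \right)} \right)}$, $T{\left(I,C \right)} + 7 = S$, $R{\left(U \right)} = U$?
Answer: $i \sqrt{45739} \approx 213.87 i$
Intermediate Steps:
$S = 6$ ($S = 1 - -5 = 1 + 5 = 6$)
$T{\left(I,C \right)} = -1$ ($T{\left(I,C \right)} = -7 + 6 = -1$)
$O{\left(w,E \right)} = -1 + w$ ($O{\left(w,E \right)} = w - 1 = -1 + w$)
$\sqrt{-45706 + O{\left(-32,V \right)}} = \sqrt{-45706 - 33} = \sqrt{-45739} = i \sqrt{45739}$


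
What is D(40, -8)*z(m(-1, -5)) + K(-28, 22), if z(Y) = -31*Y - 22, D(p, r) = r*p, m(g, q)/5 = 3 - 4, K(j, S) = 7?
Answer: -42553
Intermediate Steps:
m(g, q) = -5 (m(g, q) = 5*(3 - 4) = 5*(-1) = -5)
D(p, r) = p*r
z(Y) = -22 - 31*Y
D(40, -8)*z(m(-1, -5)) + K(-28, 22) = (40*(-8))*(-22 - 31*(-5)) + 7 = -320*(-22 + 155) + 7 = -320*133 + 7 = -42560 + 7 = -42553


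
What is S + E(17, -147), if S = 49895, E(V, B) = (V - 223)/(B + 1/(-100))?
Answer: 733526995/14701 ≈ 49896.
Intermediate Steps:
E(V, B) = (-223 + V)/(-1/100 + B) (E(V, B) = (-223 + V)/(B - 1/100) = (-223 + V)/(-1/100 + B))
S + E(17, -147) = 49895 + 100*(-223 + 17)/(-1 + 100*(-147)) = 49895 + 100*(-206)/(-1 - 14700) = 49895 + 100*(-206)/(-14701) = 49895 + 100*(-1/14701)*(-206) = 49895 + 20600/14701 = 733526995/14701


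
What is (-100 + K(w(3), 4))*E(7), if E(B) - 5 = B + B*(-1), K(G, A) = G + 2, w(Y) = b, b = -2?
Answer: -500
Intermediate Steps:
w(Y) = -2
K(G, A) = 2 + G
E(B) = 5 (E(B) = 5 + (B + B*(-1)) = 5 + (B - B) = 5 + 0 = 5)
(-100 + K(w(3), 4))*E(7) = (-100 + (2 - 2))*5 = (-100 + 0)*5 = -100*5 = -500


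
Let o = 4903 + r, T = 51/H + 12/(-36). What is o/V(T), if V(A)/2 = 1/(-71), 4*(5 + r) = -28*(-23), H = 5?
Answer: -359189/2 ≈ -1.7959e+5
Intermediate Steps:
r = 156 (r = -5 + (-28*(-23))/4 = -5 + (1/4)*644 = -5 + 161 = 156)
T = 148/15 (T = 51/5 + 12/(-36) = 51*(1/5) + 12*(-1/36) = 51/5 - 1/3 = 148/15 ≈ 9.8667)
V(A) = -2/71 (V(A) = 2/(-71) = 2*(-1/71) = -2/71)
o = 5059 (o = 4903 + 156 = 5059)
o/V(T) = 5059/(-2/71) = 5059*(-71/2) = -359189/2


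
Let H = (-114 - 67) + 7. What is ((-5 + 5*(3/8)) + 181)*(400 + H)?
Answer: 160799/4 ≈ 40200.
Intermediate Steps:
H = -174 (H = -181 + 7 = -174)
((-5 + 5*(3/8)) + 181)*(400 + H) = ((-5 + 5*(3/8)) + 181)*(400 - 174) = ((-5 + 5*(3*(1/8))) + 181)*226 = ((-5 + 5*(3/8)) + 181)*226 = ((-5 + 15/8) + 181)*226 = (-25/8 + 181)*226 = (1423/8)*226 = 160799/4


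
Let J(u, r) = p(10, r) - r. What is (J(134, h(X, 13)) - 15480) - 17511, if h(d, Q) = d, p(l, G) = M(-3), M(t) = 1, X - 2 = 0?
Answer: -32992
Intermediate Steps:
X = 2 (X = 2 + 0 = 2)
p(l, G) = 1
J(u, r) = 1 - r
(J(134, h(X, 13)) - 15480) - 17511 = ((1 - 1*2) - 15480) - 17511 = ((1 - 2) - 15480) - 17511 = (-1 - 15480) - 17511 = -15481 - 17511 = -32992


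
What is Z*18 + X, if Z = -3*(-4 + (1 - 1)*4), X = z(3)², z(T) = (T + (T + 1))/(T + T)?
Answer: 7825/36 ≈ 217.36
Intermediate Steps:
z(T) = (1 + 2*T)/(2*T) (z(T) = (T + (1 + T))/((2*T)) = (1 + 2*T)*(1/(2*T)) = (1 + 2*T)/(2*T))
X = 49/36 (X = ((½ + 3)/3)² = ((⅓)*(7/2))² = (7/6)² = 49/36 ≈ 1.3611)
Z = 12 (Z = -3*(-4 + 0*4) = -3*(-4 + 0) = -3*(-4) = 12)
Z*18 + X = 12*18 + 49/36 = 216 + 49/36 = 7825/36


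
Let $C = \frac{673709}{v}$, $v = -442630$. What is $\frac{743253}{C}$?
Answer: $- \frac{328986075390}{673709} \approx -4.8832 \cdot 10^{5}$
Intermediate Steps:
$C = - \frac{673709}{442630}$ ($C = \frac{673709}{-442630} = 673709 \left(- \frac{1}{442630}\right) = - \frac{673709}{442630} \approx -1.5221$)
$\frac{743253}{C} = \frac{743253}{- \frac{673709}{442630}} = 743253 \left(- \frac{442630}{673709}\right) = - \frac{328986075390}{673709}$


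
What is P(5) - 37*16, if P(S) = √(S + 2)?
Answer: -592 + √7 ≈ -589.35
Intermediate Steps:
P(S) = √(2 + S)
P(5) - 37*16 = √(2 + 5) - 37*16 = √7 - 592 = -592 + √7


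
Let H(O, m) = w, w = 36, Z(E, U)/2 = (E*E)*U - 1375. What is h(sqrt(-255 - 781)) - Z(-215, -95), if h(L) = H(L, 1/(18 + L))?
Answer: 8785536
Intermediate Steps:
Z(E, U) = -2750 + 2*U*E**2 (Z(E, U) = 2*((E*E)*U - 1375) = 2*(E**2*U - 1375) = 2*(U*E**2 - 1375) = 2*(-1375 + U*E**2) = -2750 + 2*U*E**2)
H(O, m) = 36
h(L) = 36
h(sqrt(-255 - 781)) - Z(-215, -95) = 36 - (-2750 + 2*(-95)*(-215)**2) = 36 - (-2750 + 2*(-95)*46225) = 36 - (-2750 - 8782750) = 36 - 1*(-8785500) = 36 + 8785500 = 8785536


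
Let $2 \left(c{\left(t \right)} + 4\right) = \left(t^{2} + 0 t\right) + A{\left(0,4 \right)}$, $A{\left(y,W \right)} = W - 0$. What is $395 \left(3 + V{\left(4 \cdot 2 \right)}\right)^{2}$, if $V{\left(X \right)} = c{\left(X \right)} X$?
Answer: $23324355$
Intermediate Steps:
$A{\left(y,W \right)} = W$ ($A{\left(y,W \right)} = W + 0 = W$)
$c{\left(t \right)} = -2 + \frac{t^{2}}{2}$ ($c{\left(t \right)} = -4 + \frac{\left(t^{2} + 0 t\right) + 4}{2} = -4 + \frac{\left(t^{2} + 0\right) + 4}{2} = -4 + \frac{t^{2} + 4}{2} = -4 + \frac{4 + t^{2}}{2} = -4 + \left(2 + \frac{t^{2}}{2}\right) = -2 + \frac{t^{2}}{2}$)
$V{\left(X \right)} = X \left(-2 + \frac{X^{2}}{2}\right)$ ($V{\left(X \right)} = \left(-2 + \frac{X^{2}}{2}\right) X = X \left(-2 + \frac{X^{2}}{2}\right)$)
$395 \left(3 + V{\left(4 \cdot 2 \right)}\right)^{2} = 395 \left(3 + \frac{4 \cdot 2 \left(-4 + \left(4 \cdot 2\right)^{2}\right)}{2}\right)^{2} = 395 \left(3 + \frac{1}{2} \cdot 8 \left(-4 + 8^{2}\right)\right)^{2} = 395 \left(3 + \frac{1}{2} \cdot 8 \left(-4 + 64\right)\right)^{2} = 395 \left(3 + \frac{1}{2} \cdot 8 \cdot 60\right)^{2} = 395 \left(3 + 240\right)^{2} = 395 \cdot 243^{2} = 395 \cdot 59049 = 23324355$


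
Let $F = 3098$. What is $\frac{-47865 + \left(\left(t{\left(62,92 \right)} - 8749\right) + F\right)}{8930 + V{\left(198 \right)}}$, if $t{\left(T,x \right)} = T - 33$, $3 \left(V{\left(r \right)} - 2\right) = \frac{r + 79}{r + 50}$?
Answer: $- \frac{39794328}{6645685} \approx -5.988$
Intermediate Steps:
$V{\left(r \right)} = 2 + \frac{79 + r}{3 \left(50 + r\right)}$ ($V{\left(r \right)} = 2 + \frac{\left(r + 79\right) \frac{1}{r + 50}}{3} = 2 + \frac{\left(79 + r\right) \frac{1}{50 + r}}{3} = 2 + \frac{\frac{1}{50 + r} \left(79 + r\right)}{3} = 2 + \frac{79 + r}{3 \left(50 + r\right)}$)
$t{\left(T,x \right)} = -33 + T$ ($t{\left(T,x \right)} = T - 33 = -33 + T$)
$\frac{-47865 + \left(\left(t{\left(62,92 \right)} - 8749\right) + F\right)}{8930 + V{\left(198 \right)}} = \frac{-47865 + \left(\left(\left(-33 + 62\right) - 8749\right) + 3098\right)}{8930 + \frac{379 + 7 \cdot 198}{3 \left(50 + 198\right)}} = \frac{-47865 + \left(\left(29 - 8749\right) + 3098\right)}{8930 + \frac{379 + 1386}{3 \cdot 248}} = \frac{-47865 + \left(-8720 + 3098\right)}{8930 + \frac{1}{3} \cdot \frac{1}{248} \cdot 1765} = \frac{-47865 - 5622}{8930 + \frac{1765}{744}} = - \frac{53487}{\frac{6645685}{744}} = \left(-53487\right) \frac{744}{6645685} = - \frac{39794328}{6645685}$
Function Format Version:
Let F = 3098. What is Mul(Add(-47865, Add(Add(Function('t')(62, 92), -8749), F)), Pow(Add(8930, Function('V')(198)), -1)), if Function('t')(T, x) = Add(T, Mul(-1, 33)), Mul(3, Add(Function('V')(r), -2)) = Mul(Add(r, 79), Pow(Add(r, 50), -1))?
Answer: Rational(-39794328, 6645685) ≈ -5.9880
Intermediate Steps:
Function('V')(r) = Add(2, Mul(Rational(1, 3), Pow(Add(50, r), -1), Add(79, r))) (Function('V')(r) = Add(2, Mul(Rational(1, 3), Mul(Add(r, 79), Pow(Add(r, 50), -1)))) = Add(2, Mul(Rational(1, 3), Mul(Add(79, r), Pow(Add(50, r), -1)))) = Add(2, Mul(Rational(1, 3), Mul(Pow(Add(50, r), -1), Add(79, r)))) = Add(2, Mul(Rational(1, 3), Pow(Add(50, r), -1), Add(79, r))))
Function('t')(T, x) = Add(-33, T) (Function('t')(T, x) = Add(T, -33) = Add(-33, T))
Mul(Add(-47865, Add(Add(Function('t')(62, 92), -8749), F)), Pow(Add(8930, Function('V')(198)), -1)) = Mul(Add(-47865, Add(Add(Add(-33, 62), -8749), 3098)), Pow(Add(8930, Mul(Rational(1, 3), Pow(Add(50, 198), -1), Add(379, Mul(7, 198)))), -1)) = Mul(Add(-47865, Add(Add(29, -8749), 3098)), Pow(Add(8930, Mul(Rational(1, 3), Pow(248, -1), Add(379, 1386))), -1)) = Mul(Add(-47865, Add(-8720, 3098)), Pow(Add(8930, Mul(Rational(1, 3), Rational(1, 248), 1765)), -1)) = Mul(Add(-47865, -5622), Pow(Add(8930, Rational(1765, 744)), -1)) = Mul(-53487, Pow(Rational(6645685, 744), -1)) = Mul(-53487, Rational(744, 6645685)) = Rational(-39794328, 6645685)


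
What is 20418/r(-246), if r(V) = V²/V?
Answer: -83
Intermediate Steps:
r(V) = V
20418/r(-246) = 20418/(-246) = 20418*(-1/246) = -83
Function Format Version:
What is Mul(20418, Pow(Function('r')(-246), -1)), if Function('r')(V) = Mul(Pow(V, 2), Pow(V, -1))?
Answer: -83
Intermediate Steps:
Function('r')(V) = V
Mul(20418, Pow(Function('r')(-246), -1)) = Mul(20418, Pow(-246, -1)) = Mul(20418, Rational(-1, 246)) = -83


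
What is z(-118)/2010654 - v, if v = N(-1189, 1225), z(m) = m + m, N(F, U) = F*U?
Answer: 1464283908557/1005327 ≈ 1.4565e+6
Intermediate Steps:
z(m) = 2*m
v = -1456525 (v = -1189*1225 = -1456525)
z(-118)/2010654 - v = (2*(-118))/2010654 - 1*(-1456525) = -236*1/2010654 + 1456525 = -118/1005327 + 1456525 = 1464283908557/1005327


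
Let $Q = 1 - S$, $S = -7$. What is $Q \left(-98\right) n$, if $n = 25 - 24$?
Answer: $-784$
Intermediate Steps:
$n = 1$
$Q = 8$ ($Q = 1 - -7 = 1 + 7 = 8$)
$Q \left(-98\right) n = 8 \left(-98\right) 1 = \left(-784\right) 1 = -784$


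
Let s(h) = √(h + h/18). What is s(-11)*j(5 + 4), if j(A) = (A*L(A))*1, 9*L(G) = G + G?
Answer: 3*I*√418 ≈ 61.335*I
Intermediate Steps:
s(h) = √38*√h/6 (s(h) = √(h + h*(1/18)) = √(h + h/18) = √(19*h/18) = √38*√h/6)
L(G) = 2*G/9 (L(G) = (G + G)/9 = (2*G)/9 = 2*G/9)
j(A) = 2*A²/9 (j(A) = (A*(2*A/9))*1 = (2*A²/9)*1 = 2*A²/9)
s(-11)*j(5 + 4) = (√38*√(-11)/6)*(2*(5 + 4)²/9) = (√38*(I*√11)/6)*((2/9)*9²) = (I*√418/6)*((2/9)*81) = (I*√418/6)*18 = 3*I*√418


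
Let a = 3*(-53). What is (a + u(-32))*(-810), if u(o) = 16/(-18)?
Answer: 129510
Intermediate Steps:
u(o) = -8/9 (u(o) = 16*(-1/18) = -8/9)
a = -159
(a + u(-32))*(-810) = (-159 - 8/9)*(-810) = -1439/9*(-810) = 129510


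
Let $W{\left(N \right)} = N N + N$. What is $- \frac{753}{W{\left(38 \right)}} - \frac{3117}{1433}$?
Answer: $- \frac{1899481}{707902} \approx -2.6833$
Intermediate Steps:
$W{\left(N \right)} = N + N^{2}$ ($W{\left(N \right)} = N^{2} + N = N + N^{2}$)
$- \frac{753}{W{\left(38 \right)}} - \frac{3117}{1433} = - \frac{753}{38 \left(1 + 38\right)} - \frac{3117}{1433} = - \frac{753}{38 \cdot 39} - \frac{3117}{1433} = - \frac{753}{1482} - \frac{3117}{1433} = \left(-753\right) \frac{1}{1482} - \frac{3117}{1433} = - \frac{251}{494} - \frac{3117}{1433} = - \frac{1899481}{707902}$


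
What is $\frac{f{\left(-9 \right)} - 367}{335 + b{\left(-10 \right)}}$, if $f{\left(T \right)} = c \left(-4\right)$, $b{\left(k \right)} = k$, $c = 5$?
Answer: $- \frac{387}{325} \approx -1.1908$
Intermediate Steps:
$f{\left(T \right)} = -20$ ($f{\left(T \right)} = 5 \left(-4\right) = -20$)
$\frac{f{\left(-9 \right)} - 367}{335 + b{\left(-10 \right)}} = \frac{-20 - 367}{335 - 10} = - \frac{387}{325}$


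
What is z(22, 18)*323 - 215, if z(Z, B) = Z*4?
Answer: 28209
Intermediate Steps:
z(Z, B) = 4*Z
z(22, 18)*323 - 215 = (4*22)*323 - 215 = 88*323 - 215 = 28424 - 215 = 28209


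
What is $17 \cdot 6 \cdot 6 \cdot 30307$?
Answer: $18547884$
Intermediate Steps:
$17 \cdot 6 \cdot 6 \cdot 30307 = 17 \cdot 36 \cdot 30307 = 612 \cdot 30307 = 18547884$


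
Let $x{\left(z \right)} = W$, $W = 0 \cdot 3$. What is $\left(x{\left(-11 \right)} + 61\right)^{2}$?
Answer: $3721$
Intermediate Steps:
$W = 0$
$x{\left(z \right)} = 0$
$\left(x{\left(-11 \right)} + 61\right)^{2} = \left(0 + 61\right)^{2} = 61^{2} = 3721$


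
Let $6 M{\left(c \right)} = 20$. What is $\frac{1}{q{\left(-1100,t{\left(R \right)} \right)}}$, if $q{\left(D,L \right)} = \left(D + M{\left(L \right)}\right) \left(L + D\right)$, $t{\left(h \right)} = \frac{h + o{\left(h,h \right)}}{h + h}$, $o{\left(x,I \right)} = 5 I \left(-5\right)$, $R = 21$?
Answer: $\frac{3}{3658480} \approx 8.2001 \cdot 10^{-7}$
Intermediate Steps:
$o{\left(x,I \right)} = - 25 I$
$t{\left(h \right)} = -12$ ($t{\left(h \right)} = \frac{h - 25 h}{h + h} = \frac{\left(-24\right) h}{2 h} = - 24 h \frac{1}{2 h} = -12$)
$M{\left(c \right)} = \frac{10}{3}$ ($M{\left(c \right)} = \frac{1}{6} \cdot 20 = \frac{10}{3}$)
$q{\left(D,L \right)} = \left(\frac{10}{3} + D\right) \left(D + L\right)$ ($q{\left(D,L \right)} = \left(D + \frac{10}{3}\right) \left(L + D\right) = \left(\frac{10}{3} + D\right) \left(D + L\right)$)
$\frac{1}{q{\left(-1100,t{\left(R \right)} \right)}} = \frac{1}{\left(-1100\right)^{2} + \frac{10}{3} \left(-1100\right) + \frac{10}{3} \left(-12\right) - -13200} = \frac{1}{1210000 - \frac{11000}{3} - 40 + 13200} = \frac{1}{\frac{3658480}{3}} = \frac{3}{3658480}$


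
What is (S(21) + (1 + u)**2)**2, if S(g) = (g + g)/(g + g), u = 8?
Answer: 6724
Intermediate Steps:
S(g) = 1 (S(g) = (2*g)/((2*g)) = (2*g)*(1/(2*g)) = 1)
(S(21) + (1 + u)**2)**2 = (1 + (1 + 8)**2)**2 = (1 + 9**2)**2 = (1 + 81)**2 = 82**2 = 6724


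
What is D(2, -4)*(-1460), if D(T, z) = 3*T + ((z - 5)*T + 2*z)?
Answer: 29200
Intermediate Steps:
D(T, z) = 2*z + 3*T + T*(-5 + z) (D(T, z) = 3*T + ((-5 + z)*T + 2*z) = 3*T + (T*(-5 + z) + 2*z) = 3*T + (2*z + T*(-5 + z)) = 2*z + 3*T + T*(-5 + z))
D(2, -4)*(-1460) = (-2*2 + 2*(-4) + 2*(-4))*(-1460) = (-4 - 8 - 8)*(-1460) = -20*(-1460) = 29200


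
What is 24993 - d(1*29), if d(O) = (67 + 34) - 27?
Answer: 24919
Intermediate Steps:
d(O) = 74 (d(O) = 101 - 27 = 74)
24993 - d(1*29) = 24993 - 1*74 = 24993 - 74 = 24919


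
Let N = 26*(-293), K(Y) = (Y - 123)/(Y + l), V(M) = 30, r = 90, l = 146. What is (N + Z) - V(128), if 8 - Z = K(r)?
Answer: -1803007/236 ≈ -7639.9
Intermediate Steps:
K(Y) = (-123 + Y)/(146 + Y) (K(Y) = (Y - 123)/(Y + 146) = (-123 + Y)/(146 + Y))
Z = 1921/236 (Z = 8 - (-123 + 90)/(146 + 90) = 8 - (-33)/236 = 8 - 1*(-33/236) = 8 + 33/236 = 1921/236 ≈ 8.1398)
N = -7618
(N + Z) - V(128) = (-7618 + 1921/236) - 1*30 = -1795927/236 - 30 = -1803007/236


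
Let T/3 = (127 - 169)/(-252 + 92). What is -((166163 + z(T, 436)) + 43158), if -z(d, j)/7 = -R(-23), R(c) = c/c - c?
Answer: -209489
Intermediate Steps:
R(c) = 1 - c
T = 63/80 (T = 3*((127 - 169)/(-252 + 92)) = 3*(-42/(-160)) = 3*(-42*(-1/160)) = 3*(21/80) = 63/80 ≈ 0.78750)
z(d, j) = 168 (z(d, j) = -(-7)*(1 - 1*(-23)) = -(-7)*(1 + 23) = -(-7)*24 = -7*(-24) = 168)
-((166163 + z(T, 436)) + 43158) = -((166163 + 168) + 43158) = -(166331 + 43158) = -1*209489 = -209489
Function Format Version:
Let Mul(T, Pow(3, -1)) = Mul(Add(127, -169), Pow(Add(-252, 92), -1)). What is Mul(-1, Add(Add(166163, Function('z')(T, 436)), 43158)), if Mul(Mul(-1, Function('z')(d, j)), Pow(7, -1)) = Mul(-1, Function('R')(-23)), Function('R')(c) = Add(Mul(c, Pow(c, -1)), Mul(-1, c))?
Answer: -209489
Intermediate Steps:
Function('R')(c) = Add(1, Mul(-1, c))
T = Rational(63, 80) (T = Mul(3, Mul(Add(127, -169), Pow(Add(-252, 92), -1))) = Mul(3, Mul(-42, Pow(-160, -1))) = Mul(3, Mul(-42, Rational(-1, 160))) = Mul(3, Rational(21, 80)) = Rational(63, 80) ≈ 0.78750)
Function('z')(d, j) = 168 (Function('z')(d, j) = Mul(-7, Mul(-1, Add(1, Mul(-1, -23)))) = Mul(-7, Mul(-1, Add(1, 23))) = Mul(-7, Mul(-1, 24)) = Mul(-7, -24) = 168)
Mul(-1, Add(Add(166163, Function('z')(T, 436)), 43158)) = Mul(-1, Add(Add(166163, 168), 43158)) = Mul(-1, Add(166331, 43158)) = Mul(-1, 209489) = -209489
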